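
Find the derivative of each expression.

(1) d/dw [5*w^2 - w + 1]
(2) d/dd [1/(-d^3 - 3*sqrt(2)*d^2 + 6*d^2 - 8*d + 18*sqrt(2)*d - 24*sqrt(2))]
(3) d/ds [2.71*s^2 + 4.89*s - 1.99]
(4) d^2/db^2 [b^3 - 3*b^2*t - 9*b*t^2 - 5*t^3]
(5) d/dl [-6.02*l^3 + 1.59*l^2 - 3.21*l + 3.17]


(1) = 10*w - 1
(2) = (3*d^2 - 12*d + 6*sqrt(2)*d - 18*sqrt(2) + 8)/(d^3 - 6*d^2 + 3*sqrt(2)*d^2 - 18*sqrt(2)*d + 8*d + 24*sqrt(2))^2
(3) = 5.42*s + 4.89
(4) = 6*b - 6*t
(5) = -18.06*l^2 + 3.18*l - 3.21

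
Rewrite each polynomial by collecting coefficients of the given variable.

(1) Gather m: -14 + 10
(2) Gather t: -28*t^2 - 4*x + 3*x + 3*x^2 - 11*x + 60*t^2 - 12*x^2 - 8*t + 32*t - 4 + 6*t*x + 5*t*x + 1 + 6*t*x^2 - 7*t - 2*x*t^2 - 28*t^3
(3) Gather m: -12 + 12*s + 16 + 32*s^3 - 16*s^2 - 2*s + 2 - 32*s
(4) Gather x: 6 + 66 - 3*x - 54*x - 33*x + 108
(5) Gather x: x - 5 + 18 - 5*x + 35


(1) = -4
(2) = -28*t^3 + t^2*(32 - 2*x) + t*(6*x^2 + 11*x + 17) - 9*x^2 - 12*x - 3
(3) = 32*s^3 - 16*s^2 - 22*s + 6
(4) = 180 - 90*x
(5) = 48 - 4*x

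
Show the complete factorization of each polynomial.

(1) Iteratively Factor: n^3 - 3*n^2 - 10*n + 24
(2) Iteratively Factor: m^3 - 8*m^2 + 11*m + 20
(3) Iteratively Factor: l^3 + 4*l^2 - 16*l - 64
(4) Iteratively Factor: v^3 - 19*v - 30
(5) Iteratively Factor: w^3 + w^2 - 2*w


(1) = (n - 4)*(n^2 + n - 6) = (n - 4)*(n - 2)*(n + 3)
(2) = (m + 1)*(m^2 - 9*m + 20) = (m - 5)*(m + 1)*(m - 4)
(3) = (l + 4)*(l^2 - 16) = (l + 4)^2*(l - 4)
(4) = (v + 2)*(v^2 - 2*v - 15) = (v + 2)*(v + 3)*(v - 5)
(5) = (w - 1)*(w^2 + 2*w) = w*(w - 1)*(w + 2)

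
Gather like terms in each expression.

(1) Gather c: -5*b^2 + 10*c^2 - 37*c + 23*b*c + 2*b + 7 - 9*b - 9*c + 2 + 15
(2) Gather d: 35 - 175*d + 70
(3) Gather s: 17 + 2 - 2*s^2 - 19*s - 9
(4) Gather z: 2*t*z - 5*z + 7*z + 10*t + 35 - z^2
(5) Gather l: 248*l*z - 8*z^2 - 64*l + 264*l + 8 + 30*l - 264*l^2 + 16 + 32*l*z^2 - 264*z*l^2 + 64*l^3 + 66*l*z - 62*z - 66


(1) = -5*b^2 - 7*b + 10*c^2 + c*(23*b - 46) + 24
(2) = 105 - 175*d
(3) = -2*s^2 - 19*s + 10
(4) = 10*t - z^2 + z*(2*t + 2) + 35
(5) = 64*l^3 + l^2*(-264*z - 264) + l*(32*z^2 + 314*z + 230) - 8*z^2 - 62*z - 42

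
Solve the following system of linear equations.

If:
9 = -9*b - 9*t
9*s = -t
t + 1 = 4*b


Then:
b = 0
s = 1/9
t = -1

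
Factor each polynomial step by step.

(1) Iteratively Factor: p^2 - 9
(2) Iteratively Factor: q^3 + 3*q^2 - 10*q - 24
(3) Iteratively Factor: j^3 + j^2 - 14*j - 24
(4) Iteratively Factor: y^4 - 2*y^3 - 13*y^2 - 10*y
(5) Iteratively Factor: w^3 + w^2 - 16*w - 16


(1) = (p - 3)*(p + 3)
(2) = (q - 3)*(q^2 + 6*q + 8) = (q - 3)*(q + 4)*(q + 2)
(3) = (j + 2)*(j^2 - j - 12) = (j + 2)*(j + 3)*(j - 4)
(4) = (y + 2)*(y^3 - 4*y^2 - 5*y) = y*(y + 2)*(y^2 - 4*y - 5) = y*(y + 1)*(y + 2)*(y - 5)
(5) = (w + 4)*(w^2 - 3*w - 4) = (w + 1)*(w + 4)*(w - 4)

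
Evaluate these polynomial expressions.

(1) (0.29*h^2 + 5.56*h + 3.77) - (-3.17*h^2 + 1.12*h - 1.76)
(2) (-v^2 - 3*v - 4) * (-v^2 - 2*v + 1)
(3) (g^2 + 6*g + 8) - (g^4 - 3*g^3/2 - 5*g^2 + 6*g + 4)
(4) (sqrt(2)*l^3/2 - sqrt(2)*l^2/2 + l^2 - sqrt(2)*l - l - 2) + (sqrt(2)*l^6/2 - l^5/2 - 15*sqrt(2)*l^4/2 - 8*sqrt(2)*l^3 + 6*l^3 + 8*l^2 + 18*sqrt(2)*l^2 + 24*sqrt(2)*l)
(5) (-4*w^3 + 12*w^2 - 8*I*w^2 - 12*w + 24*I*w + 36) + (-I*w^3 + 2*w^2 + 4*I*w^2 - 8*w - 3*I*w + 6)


(1) = 3.46*h^2 + 4.44*h + 5.53
(2) = v^4 + 5*v^3 + 9*v^2 + 5*v - 4
(3) = -g^4 + 3*g^3/2 + 6*g^2 + 4
(4) = sqrt(2)*l^6/2 - l^5/2 - 15*sqrt(2)*l^4/2 - 15*sqrt(2)*l^3/2 + 6*l^3 + 9*l^2 + 35*sqrt(2)*l^2/2 - l + 23*sqrt(2)*l - 2
(5) = -4*w^3 - I*w^3 + 14*w^2 - 4*I*w^2 - 20*w + 21*I*w + 42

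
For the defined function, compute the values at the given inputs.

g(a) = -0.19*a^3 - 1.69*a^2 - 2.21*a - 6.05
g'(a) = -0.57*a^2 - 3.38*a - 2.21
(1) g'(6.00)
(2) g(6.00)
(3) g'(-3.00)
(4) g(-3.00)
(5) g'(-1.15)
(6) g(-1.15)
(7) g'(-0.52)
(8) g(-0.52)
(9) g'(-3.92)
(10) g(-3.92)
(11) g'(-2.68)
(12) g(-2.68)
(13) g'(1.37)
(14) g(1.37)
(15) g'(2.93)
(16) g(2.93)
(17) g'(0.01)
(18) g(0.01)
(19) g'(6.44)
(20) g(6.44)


(1) = -43.01
(2) = -121.19
(3) = 2.80
(4) = -9.50
(5) = 0.92
(6) = -5.45
(7) = -0.61
(8) = -5.33
(9) = 2.28
(10) = -11.91
(11) = 2.75
(12) = -8.61
(13) = -7.91
(14) = -12.74
(15) = -17.01
(16) = -31.81
(17) = -2.24
(18) = -6.07
(19) = -47.62
(20) = -141.12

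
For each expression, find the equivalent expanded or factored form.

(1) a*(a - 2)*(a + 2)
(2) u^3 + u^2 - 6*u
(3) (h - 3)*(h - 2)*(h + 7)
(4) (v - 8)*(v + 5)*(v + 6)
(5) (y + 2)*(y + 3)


(1) = a^3 - 4*a
(2) = u*(u - 2)*(u + 3)
(3) = h^3 + 2*h^2 - 29*h + 42
(4) = v^3 + 3*v^2 - 58*v - 240
(5) = y^2 + 5*y + 6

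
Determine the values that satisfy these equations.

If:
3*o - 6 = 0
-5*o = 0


Then:
No Solution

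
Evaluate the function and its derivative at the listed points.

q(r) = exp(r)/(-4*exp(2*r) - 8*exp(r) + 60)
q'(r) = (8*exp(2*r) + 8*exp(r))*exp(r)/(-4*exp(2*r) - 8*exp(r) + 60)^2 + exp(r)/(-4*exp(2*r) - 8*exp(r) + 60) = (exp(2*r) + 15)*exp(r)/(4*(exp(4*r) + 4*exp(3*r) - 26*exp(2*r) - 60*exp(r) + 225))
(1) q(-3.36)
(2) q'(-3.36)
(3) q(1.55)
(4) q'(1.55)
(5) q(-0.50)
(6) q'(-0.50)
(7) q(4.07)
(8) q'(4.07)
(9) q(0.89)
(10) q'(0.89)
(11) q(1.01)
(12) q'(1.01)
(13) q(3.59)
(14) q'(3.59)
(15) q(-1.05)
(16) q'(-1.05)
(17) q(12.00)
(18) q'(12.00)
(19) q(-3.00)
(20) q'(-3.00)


(1) = 0.00
(2) = 0.00
(3) = -0.07
(4) = 0.16
(5) = 0.01
(6) = 0.01
(7) = -0.00
(8) = 0.00
(9) = 0.14
(10) = 0.72
(11) = 0.35
(12) = 3.98
(13) = -0.01
(14) = 0.01
(15) = 0.01
(16) = 0.01
(17) = -0.00
(18) = 0.00
(19) = 0.00
(20) = 0.00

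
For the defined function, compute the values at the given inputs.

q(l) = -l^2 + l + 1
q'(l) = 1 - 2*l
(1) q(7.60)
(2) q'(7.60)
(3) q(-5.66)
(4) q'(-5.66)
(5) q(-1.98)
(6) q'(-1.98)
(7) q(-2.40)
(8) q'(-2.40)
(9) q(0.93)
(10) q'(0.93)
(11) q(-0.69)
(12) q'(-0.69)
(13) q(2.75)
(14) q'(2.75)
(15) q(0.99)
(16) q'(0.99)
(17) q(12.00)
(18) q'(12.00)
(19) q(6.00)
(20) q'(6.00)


(1) = -49.16
(2) = -14.20
(3) = -36.70
(4) = 12.32
(5) = -4.90
(6) = 4.96
(7) = -7.16
(8) = 5.80
(9) = 1.07
(10) = -0.86
(11) = -0.17
(12) = 2.38
(13) = -3.81
(14) = -4.50
(15) = 1.01
(16) = -0.98
(17) = -131.00
(18) = -23.00
(19) = -29.00
(20) = -11.00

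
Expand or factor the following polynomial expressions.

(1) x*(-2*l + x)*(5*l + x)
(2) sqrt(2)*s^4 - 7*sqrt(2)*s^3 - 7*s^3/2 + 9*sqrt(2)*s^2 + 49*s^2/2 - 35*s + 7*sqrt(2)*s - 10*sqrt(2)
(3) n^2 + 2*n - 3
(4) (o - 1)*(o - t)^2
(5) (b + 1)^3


(1) = -10*l^2*x + 3*l*x^2 + x^3
(2) = (s - 5)*(s - 2)*(s - 2*sqrt(2))*(sqrt(2)*s + 1/2)
(3) = (n - 1)*(n + 3)
(4) = o^3 - 2*o^2*t - o^2 + o*t^2 + 2*o*t - t^2
(5) = b^3 + 3*b^2 + 3*b + 1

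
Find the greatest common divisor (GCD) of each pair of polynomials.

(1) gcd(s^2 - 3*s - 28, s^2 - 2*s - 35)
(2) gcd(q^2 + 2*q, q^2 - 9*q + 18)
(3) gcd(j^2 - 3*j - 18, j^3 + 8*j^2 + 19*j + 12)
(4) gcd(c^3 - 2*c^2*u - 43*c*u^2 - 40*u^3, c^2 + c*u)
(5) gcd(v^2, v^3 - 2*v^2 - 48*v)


(1) = gcd((s - 7)*(s + 4), (s - 7)*(s + 5)) = s - 7
(2) = gcd(q*(q + 2), (q - 6)*(q - 3)) = 1
(3) = gcd((j - 6)*(j + 3), (j + 1)*(j + 3)*(j + 4)) = j + 3
(4) = c + u
(5) = gcd(v^2, v*(v - 8)*(v + 6)) = v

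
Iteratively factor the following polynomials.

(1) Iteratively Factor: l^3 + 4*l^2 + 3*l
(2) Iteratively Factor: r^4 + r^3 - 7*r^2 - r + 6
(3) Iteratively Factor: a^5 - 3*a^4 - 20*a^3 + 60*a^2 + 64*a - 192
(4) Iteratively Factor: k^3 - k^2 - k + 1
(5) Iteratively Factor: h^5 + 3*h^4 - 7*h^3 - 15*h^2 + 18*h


(1) = (l + 1)*(l^2 + 3*l) = l*(l + 1)*(l + 3)
(2) = (r + 1)*(r^3 - 7*r + 6) = (r - 1)*(r + 1)*(r^2 + r - 6) = (r - 1)*(r + 1)*(r + 3)*(r - 2)
(3) = (a + 2)*(a^4 - 5*a^3 - 10*a^2 + 80*a - 96) = (a - 4)*(a + 2)*(a^3 - a^2 - 14*a + 24) = (a - 4)*(a + 2)*(a + 4)*(a^2 - 5*a + 6) = (a - 4)*(a - 2)*(a + 2)*(a + 4)*(a - 3)
(4) = (k - 1)*(k^2 - 1) = (k - 1)^2*(k + 1)
(5) = (h)*(h^4 + 3*h^3 - 7*h^2 - 15*h + 18) = h*(h - 1)*(h^3 + 4*h^2 - 3*h - 18) = h*(h - 2)*(h - 1)*(h^2 + 6*h + 9) = h*(h - 2)*(h - 1)*(h + 3)*(h + 3)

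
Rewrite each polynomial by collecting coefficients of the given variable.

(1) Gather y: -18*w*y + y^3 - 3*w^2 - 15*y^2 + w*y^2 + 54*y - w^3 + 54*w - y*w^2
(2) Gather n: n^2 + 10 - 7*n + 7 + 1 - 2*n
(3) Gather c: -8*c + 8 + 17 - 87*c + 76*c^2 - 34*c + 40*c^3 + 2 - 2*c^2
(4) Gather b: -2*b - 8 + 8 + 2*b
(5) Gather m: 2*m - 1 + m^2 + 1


(1) = -w^3 - 3*w^2 + 54*w + y^3 + y^2*(w - 15) + y*(-w^2 - 18*w + 54)
(2) = n^2 - 9*n + 18
(3) = 40*c^3 + 74*c^2 - 129*c + 27
(4) = 0
(5) = m^2 + 2*m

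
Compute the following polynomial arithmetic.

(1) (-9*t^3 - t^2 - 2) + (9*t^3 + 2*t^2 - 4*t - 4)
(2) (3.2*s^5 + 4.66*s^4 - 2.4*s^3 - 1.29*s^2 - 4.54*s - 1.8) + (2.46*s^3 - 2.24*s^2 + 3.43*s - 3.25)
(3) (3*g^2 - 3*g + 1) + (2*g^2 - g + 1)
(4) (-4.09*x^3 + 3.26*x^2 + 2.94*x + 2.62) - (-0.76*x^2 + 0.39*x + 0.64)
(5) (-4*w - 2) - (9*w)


(1) = t^2 - 4*t - 6
(2) = 3.2*s^5 + 4.66*s^4 + 0.06*s^3 - 3.53*s^2 - 1.11*s - 5.05
(3) = 5*g^2 - 4*g + 2
(4) = -4.09*x^3 + 4.02*x^2 + 2.55*x + 1.98
(5) = -13*w - 2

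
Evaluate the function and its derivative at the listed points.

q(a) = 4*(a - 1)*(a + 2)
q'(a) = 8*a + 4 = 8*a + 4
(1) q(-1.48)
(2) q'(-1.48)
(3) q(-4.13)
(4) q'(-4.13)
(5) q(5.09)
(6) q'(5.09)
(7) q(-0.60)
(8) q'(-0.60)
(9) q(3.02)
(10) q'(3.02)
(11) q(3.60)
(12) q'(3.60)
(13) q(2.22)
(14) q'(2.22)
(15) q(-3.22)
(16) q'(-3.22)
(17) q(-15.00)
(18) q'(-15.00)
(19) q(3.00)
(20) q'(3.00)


(1) = -5.16
(2) = -7.84
(3) = 43.71
(4) = -29.04
(5) = 115.99
(6) = 44.72
(7) = -8.96
(8) = -0.80
(9) = 40.56
(10) = 28.16
(11) = 58.24
(12) = 32.80
(13) = 20.59
(14) = 21.76
(15) = 20.59
(16) = -21.76
(17) = 832.00
(18) = -116.00
(19) = 40.00
(20) = 28.00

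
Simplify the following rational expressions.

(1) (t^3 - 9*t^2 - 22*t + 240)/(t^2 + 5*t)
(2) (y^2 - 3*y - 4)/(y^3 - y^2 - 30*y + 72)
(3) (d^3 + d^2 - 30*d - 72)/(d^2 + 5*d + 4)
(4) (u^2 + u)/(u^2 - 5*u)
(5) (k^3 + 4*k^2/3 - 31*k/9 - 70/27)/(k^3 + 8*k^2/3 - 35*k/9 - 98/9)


(1) = (t^2 - 14*t + 48)/t
(2) = (y + 1)/(y^2 + 3*y - 18)
(3) = (d^2 - 3*d - 18)/(d + 1)
(4) = (u + 1)/(u - 5)
(5) = (9*k^2 - 9*k - 10)/(9*k^2 + 3*k - 42)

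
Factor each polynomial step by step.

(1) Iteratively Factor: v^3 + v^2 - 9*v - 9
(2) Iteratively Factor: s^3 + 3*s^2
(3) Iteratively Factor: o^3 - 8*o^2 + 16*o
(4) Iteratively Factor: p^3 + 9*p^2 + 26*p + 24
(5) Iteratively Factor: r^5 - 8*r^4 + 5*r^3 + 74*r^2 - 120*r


(1) = (v + 3)*(v^2 - 2*v - 3) = (v - 3)*(v + 3)*(v + 1)
(2) = (s + 3)*(s^2) = s*(s + 3)*(s)
(3) = (o - 4)*(o^2 - 4*o) = (o - 4)^2*(o)
(4) = (p + 3)*(p^2 + 6*p + 8) = (p + 3)*(p + 4)*(p + 2)
(5) = (r - 5)*(r^4 - 3*r^3 - 10*r^2 + 24*r) = (r - 5)*(r - 4)*(r^3 + r^2 - 6*r) = (r - 5)*(r - 4)*(r - 2)*(r^2 + 3*r) = r*(r - 5)*(r - 4)*(r - 2)*(r + 3)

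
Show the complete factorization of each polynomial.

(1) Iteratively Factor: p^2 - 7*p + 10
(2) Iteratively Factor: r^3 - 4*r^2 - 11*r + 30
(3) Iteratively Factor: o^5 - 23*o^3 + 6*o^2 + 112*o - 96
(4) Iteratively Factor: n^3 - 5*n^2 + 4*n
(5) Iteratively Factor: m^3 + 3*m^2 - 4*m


(1) = (p - 5)*(p - 2)
(2) = (r - 5)*(r^2 + r - 6) = (r - 5)*(r - 2)*(r + 3)
(3) = (o + 4)*(o^4 - 4*o^3 - 7*o^2 + 34*o - 24) = (o - 4)*(o + 4)*(o^3 - 7*o + 6) = (o - 4)*(o - 2)*(o + 4)*(o^2 + 2*o - 3) = (o - 4)*(o - 2)*(o - 1)*(o + 4)*(o + 3)
(4) = (n - 4)*(n^2 - n) = n*(n - 4)*(n - 1)
(5) = (m + 4)*(m^2 - m) = m*(m + 4)*(m - 1)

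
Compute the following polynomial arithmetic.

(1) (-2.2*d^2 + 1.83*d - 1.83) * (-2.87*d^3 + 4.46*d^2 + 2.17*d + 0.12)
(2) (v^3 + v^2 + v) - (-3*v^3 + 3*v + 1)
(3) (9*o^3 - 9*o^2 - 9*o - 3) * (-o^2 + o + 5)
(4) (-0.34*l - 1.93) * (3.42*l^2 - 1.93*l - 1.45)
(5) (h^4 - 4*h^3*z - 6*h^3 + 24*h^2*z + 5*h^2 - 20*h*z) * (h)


(1) = 6.314*d^5 - 15.0641*d^4 + 8.6399*d^3 - 4.4547*d^2 - 3.7515*d - 0.2196
(2) = 4*v^3 + v^2 - 2*v - 1
(3) = -9*o^5 + 18*o^4 + 45*o^3 - 51*o^2 - 48*o - 15
(4) = -1.1628*l^3 - 5.9444*l^2 + 4.2179*l + 2.7985
(5) = h^5 - 4*h^4*z - 6*h^4 + 24*h^3*z + 5*h^3 - 20*h^2*z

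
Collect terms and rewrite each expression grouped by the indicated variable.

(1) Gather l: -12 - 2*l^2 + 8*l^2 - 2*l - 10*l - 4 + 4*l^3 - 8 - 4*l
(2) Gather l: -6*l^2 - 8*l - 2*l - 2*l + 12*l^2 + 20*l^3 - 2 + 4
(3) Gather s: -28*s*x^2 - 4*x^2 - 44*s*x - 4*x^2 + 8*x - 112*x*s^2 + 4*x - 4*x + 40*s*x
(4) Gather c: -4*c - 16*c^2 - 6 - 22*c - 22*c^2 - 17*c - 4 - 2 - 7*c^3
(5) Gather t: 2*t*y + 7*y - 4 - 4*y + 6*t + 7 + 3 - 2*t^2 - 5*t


(1) = 4*l^3 + 6*l^2 - 16*l - 24
(2) = 20*l^3 + 6*l^2 - 12*l + 2
(3) = -112*s^2*x + s*(-28*x^2 - 4*x) - 8*x^2 + 8*x
(4) = -7*c^3 - 38*c^2 - 43*c - 12
(5) = -2*t^2 + t*(2*y + 1) + 3*y + 6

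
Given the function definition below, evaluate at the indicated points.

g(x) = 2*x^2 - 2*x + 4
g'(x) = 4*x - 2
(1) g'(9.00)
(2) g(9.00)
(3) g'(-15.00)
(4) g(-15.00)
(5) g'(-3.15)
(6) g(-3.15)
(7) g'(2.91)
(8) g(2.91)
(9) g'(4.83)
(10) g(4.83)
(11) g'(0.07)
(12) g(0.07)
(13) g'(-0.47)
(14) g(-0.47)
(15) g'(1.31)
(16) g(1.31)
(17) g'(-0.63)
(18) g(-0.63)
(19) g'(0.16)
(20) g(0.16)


(1) = 34.00
(2) = 148.00
(3) = -62.00
(4) = 484.00
(5) = -14.60
(6) = 30.14
(7) = 9.64
(8) = 15.12
(9) = 17.32
(10) = 41.00
(11) = -1.72
(12) = 3.87
(13) = -3.88
(14) = 5.38
(15) = 3.24
(16) = 4.81
(17) = -4.52
(18) = 6.05
(19) = -1.36
(20) = 3.73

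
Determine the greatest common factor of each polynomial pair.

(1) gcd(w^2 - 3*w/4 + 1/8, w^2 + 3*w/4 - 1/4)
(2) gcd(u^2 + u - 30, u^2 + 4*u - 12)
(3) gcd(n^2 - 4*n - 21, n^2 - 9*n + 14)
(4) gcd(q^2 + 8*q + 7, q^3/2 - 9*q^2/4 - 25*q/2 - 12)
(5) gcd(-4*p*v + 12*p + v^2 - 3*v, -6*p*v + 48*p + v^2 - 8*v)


(1) = gcd((w - 1/2)*(w - 1/4), (w - 1/4)*(w + 1)) = w - 1/4
(2) = u + 6
(3) = gcd((n - 7)*(n + 3), (n - 7)*(n - 2)) = n - 7
(4) = gcd((q + 1)*(q + 7), (q/2 + 1)*(q - 8)*(q + 3/2)) = 1
(5) = 1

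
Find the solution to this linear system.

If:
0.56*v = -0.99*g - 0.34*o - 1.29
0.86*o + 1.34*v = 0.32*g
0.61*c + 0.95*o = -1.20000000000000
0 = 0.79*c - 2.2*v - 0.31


Then:
c = -13.35
g = -1.02
o = 7.31
v = -4.93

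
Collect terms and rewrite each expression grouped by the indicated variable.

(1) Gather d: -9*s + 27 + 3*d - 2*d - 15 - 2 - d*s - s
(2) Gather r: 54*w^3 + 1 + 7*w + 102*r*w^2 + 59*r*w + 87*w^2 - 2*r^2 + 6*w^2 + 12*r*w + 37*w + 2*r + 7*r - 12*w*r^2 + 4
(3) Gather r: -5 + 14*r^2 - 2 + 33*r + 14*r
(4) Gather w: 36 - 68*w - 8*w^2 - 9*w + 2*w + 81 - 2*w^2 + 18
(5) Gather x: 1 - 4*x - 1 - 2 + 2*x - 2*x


(1) = d*(1 - s) - 10*s + 10
(2) = r^2*(-12*w - 2) + r*(102*w^2 + 71*w + 9) + 54*w^3 + 93*w^2 + 44*w + 5
(3) = 14*r^2 + 47*r - 7
(4) = -10*w^2 - 75*w + 135
(5) = -4*x - 2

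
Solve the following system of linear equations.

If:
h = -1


Then:
h = -1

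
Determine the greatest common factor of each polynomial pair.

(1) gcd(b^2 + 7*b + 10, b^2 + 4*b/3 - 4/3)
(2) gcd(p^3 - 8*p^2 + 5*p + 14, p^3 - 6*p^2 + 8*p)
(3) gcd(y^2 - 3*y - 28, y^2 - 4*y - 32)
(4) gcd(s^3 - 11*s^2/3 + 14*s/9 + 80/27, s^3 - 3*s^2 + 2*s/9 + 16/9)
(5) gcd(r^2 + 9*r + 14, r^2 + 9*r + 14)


(1) = gcd((b + 2)*(b + 5), (b - 2/3)*(b + 2)) = b + 2
(2) = gcd((p - 7)*(p - 2)*(p + 1), p*(p - 4)*(p - 2)) = p - 2
(3) = y + 4
(4) = s^2 - 2*s - 16/9
(5) = gcd((r + 2)*(r + 7), (r + 2)*(r + 7)) = r^2 + 9*r + 14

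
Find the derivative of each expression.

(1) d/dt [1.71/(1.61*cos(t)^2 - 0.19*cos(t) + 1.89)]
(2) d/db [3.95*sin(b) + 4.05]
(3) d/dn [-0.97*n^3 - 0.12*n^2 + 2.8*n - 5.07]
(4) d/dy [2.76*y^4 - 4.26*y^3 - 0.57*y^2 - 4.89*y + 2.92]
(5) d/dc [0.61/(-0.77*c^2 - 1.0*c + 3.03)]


(1) = (5.5062*cos(t) - 0.3249)*sin(t)/(1.61*cos(t)^2 - 0.19*cos(t) + 1.89)^2
(2) = 3.95*cos(b)
(3) = -2.91*n^2 - 0.24*n + 2.8
(4) = 11.04*y^3 - 12.78*y^2 - 1.14*y - 4.89
(5) = (0.9394*c + 0.61)/(0.77*c^2 + 1.0*c - 3.03)^2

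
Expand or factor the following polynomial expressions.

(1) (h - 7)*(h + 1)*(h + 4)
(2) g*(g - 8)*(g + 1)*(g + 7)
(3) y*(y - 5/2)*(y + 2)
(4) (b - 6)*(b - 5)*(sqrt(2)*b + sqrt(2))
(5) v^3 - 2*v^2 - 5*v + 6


(1) = h^3 - 2*h^2 - 31*h - 28
(2) = g^4 - 57*g^2 - 56*g
(3) = y^3 - y^2/2 - 5*y
(4) = sqrt(2)*b^3 - 10*sqrt(2)*b^2 + 19*sqrt(2)*b + 30*sqrt(2)
(5) = (v - 3)*(v - 1)*(v + 2)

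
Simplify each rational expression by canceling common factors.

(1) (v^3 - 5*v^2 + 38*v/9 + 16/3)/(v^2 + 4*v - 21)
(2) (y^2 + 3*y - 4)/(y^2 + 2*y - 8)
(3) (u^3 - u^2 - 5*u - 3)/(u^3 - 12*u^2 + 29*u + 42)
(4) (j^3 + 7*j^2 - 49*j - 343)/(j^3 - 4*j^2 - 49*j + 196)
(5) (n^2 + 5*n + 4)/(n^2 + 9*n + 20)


(1) = (9*v^2 - 18*v - 16)/(9*v + 63)
(2) = (y - 1)/(y - 2)
(3) = (u^2 - 2*u - 3)/(u^2 - 13*u + 42)
(4) = (j + 7)/(j - 4)
(5) = (n + 1)/(n + 5)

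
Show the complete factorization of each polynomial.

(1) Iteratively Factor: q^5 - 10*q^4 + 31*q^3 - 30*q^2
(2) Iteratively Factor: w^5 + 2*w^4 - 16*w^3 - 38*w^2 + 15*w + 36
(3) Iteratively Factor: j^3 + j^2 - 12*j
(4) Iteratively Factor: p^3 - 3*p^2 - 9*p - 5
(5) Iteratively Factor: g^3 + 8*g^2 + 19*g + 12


(1) = (q)*(q^4 - 10*q^3 + 31*q^2 - 30*q) = q*(q - 3)*(q^3 - 7*q^2 + 10*q) = q^2*(q - 3)*(q^2 - 7*q + 10) = q^2*(q - 3)*(q - 2)*(q - 5)
(2) = (w + 3)*(w^4 - w^3 - 13*w^2 + w + 12) = (w + 1)*(w + 3)*(w^3 - 2*w^2 - 11*w + 12) = (w - 4)*(w + 1)*(w + 3)*(w^2 + 2*w - 3) = (w - 4)*(w - 1)*(w + 1)*(w + 3)*(w + 3)
(3) = (j + 4)*(j^2 - 3*j) = (j - 3)*(j + 4)*(j)
(4) = (p + 1)*(p^2 - 4*p - 5) = (p + 1)^2*(p - 5)
(5) = (g + 1)*(g^2 + 7*g + 12) = (g + 1)*(g + 3)*(g + 4)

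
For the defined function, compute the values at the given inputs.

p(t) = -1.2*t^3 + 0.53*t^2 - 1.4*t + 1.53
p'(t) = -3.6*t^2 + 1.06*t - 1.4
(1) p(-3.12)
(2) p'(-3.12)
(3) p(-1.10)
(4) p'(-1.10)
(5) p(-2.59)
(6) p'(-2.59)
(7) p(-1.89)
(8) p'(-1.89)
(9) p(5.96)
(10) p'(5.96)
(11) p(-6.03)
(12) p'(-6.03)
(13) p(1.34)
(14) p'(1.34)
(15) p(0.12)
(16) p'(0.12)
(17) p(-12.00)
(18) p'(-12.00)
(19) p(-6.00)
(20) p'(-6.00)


(1) = 47.50
(2) = -39.75
(3) = 5.31
(4) = -6.92
(5) = 29.56
(6) = -28.29
(7) = 14.17
(8) = -16.26
(9) = -242.04
(10) = -122.96
(11) = 292.35
(12) = -138.69
(13) = -2.28
(14) = -6.44
(15) = 1.37
(16) = -1.32
(17) = 2168.25
(18) = -532.52
(19) = 288.21
(20) = -137.36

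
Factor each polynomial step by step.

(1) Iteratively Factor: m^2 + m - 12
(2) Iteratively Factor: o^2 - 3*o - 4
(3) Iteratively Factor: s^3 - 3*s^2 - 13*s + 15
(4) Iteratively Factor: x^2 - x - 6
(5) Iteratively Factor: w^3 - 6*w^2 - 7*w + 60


(1) = (m + 4)*(m - 3)
(2) = (o - 4)*(o + 1)
(3) = (s - 5)*(s^2 + 2*s - 3) = (s - 5)*(s + 3)*(s - 1)
(4) = (x - 3)*(x + 2)
(5) = (w - 4)*(w^2 - 2*w - 15) = (w - 4)*(w + 3)*(w - 5)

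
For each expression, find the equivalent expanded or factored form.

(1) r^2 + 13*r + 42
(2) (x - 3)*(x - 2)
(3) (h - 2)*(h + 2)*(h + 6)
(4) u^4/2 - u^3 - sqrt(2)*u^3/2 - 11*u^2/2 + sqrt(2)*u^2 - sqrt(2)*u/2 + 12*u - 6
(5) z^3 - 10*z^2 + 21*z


(1) = (r + 6)*(r + 7)
(2) = x^2 - 5*x + 6
(3) = h^3 + 6*h^2 - 4*h - 24
(4) = (u/2 + sqrt(2))*(u - 1)^2*(u - 3*sqrt(2))
(5) = z*(z - 7)*(z - 3)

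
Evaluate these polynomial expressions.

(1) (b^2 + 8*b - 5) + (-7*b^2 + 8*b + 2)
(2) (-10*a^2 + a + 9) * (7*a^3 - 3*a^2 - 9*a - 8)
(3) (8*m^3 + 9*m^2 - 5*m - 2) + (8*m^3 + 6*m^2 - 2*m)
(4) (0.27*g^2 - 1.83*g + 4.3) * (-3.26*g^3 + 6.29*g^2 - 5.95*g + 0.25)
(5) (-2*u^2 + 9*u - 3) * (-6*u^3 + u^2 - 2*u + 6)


(1) = -6*b^2 + 16*b - 3
(2) = -70*a^5 + 37*a^4 + 150*a^3 + 44*a^2 - 89*a - 72
(3) = 16*m^3 + 15*m^2 - 7*m - 2
(4) = -0.8802*g^5 + 7.6641*g^4 - 27.1352*g^3 + 38.003*g^2 - 26.0425*g + 1.075
(5) = 12*u^5 - 56*u^4 + 31*u^3 - 33*u^2 + 60*u - 18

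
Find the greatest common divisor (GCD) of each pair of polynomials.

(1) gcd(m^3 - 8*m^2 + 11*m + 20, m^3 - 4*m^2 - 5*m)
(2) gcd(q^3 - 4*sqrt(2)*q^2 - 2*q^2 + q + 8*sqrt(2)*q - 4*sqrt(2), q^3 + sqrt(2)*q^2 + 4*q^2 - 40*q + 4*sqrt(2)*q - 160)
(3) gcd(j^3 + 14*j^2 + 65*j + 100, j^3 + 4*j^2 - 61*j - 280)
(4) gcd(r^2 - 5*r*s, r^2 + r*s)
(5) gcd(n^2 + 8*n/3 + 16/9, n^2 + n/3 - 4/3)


(1) = m^2 - 4*m - 5
(2) = q - 4*sqrt(2)
(3) = j + 5
(4) = gcd(r*(r - 5*s), r*(r + s)) = r
(5) = n + 4/3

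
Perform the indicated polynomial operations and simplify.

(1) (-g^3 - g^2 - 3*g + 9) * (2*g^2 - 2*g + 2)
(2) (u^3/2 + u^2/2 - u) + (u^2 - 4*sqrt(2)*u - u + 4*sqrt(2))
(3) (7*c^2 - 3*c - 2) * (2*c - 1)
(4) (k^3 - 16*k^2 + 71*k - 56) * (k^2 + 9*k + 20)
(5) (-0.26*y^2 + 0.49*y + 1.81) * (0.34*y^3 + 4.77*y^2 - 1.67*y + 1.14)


(1) = -2*g^5 - 6*g^3 + 22*g^2 - 24*g + 18
(2) = u^3/2 + 3*u^2/2 - 4*sqrt(2)*u - 2*u + 4*sqrt(2)
(3) = 14*c^3 - 13*c^2 - c + 2
(4) = k^5 - 7*k^4 - 53*k^3 + 263*k^2 + 916*k - 1120
(5) = -0.0884*y^5 - 1.0736*y^4 + 3.3869*y^3 + 7.519*y^2 - 2.4641*y + 2.0634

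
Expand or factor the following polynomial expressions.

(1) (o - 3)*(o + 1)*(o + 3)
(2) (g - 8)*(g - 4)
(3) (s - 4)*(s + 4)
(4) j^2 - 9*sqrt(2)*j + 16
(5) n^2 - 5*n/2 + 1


(1) = o^3 + o^2 - 9*o - 9
(2) = g^2 - 12*g + 32
(3) = s^2 - 16
(4) = (j - 8*sqrt(2))*(j - sqrt(2))
(5) = (n - 2)*(n - 1/2)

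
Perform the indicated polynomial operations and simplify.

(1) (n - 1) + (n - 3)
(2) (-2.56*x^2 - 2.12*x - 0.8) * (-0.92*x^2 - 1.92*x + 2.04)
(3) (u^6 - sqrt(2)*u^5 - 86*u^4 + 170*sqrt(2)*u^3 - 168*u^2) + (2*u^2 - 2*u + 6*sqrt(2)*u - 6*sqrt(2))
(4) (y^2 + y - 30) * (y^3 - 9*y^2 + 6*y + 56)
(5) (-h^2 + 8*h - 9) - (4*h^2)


(1) = 2*n - 4
(2) = 2.3552*x^4 + 6.8656*x^3 - 0.416*x^2 - 2.7888*x - 1.632
(3) = u^6 - sqrt(2)*u^5 - 86*u^4 + 170*sqrt(2)*u^3 - 166*u^2 - 2*u + 6*sqrt(2)*u - 6*sqrt(2)
(4) = y^5 - 8*y^4 - 33*y^3 + 332*y^2 - 124*y - 1680
(5) = -5*h^2 + 8*h - 9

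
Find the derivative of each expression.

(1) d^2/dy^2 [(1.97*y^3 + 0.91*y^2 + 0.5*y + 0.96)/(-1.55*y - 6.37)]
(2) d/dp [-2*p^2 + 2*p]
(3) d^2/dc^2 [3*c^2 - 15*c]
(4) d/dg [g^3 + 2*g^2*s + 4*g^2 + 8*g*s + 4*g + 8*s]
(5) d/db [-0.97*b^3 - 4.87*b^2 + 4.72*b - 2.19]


(1) = (-9.46585*y^3 - 116.70477*y^2 - 479.618958*y - 68.589258)/(3.723875*y^3 + 45.911775*y^2 + 188.682585*y + 258.474853)
(2) = 2 - 4*p
(3) = 6
(4) = 3*g^2 + 4*g*s + 8*g + 8*s + 4
(5) = -2.91*b^2 - 9.74*b + 4.72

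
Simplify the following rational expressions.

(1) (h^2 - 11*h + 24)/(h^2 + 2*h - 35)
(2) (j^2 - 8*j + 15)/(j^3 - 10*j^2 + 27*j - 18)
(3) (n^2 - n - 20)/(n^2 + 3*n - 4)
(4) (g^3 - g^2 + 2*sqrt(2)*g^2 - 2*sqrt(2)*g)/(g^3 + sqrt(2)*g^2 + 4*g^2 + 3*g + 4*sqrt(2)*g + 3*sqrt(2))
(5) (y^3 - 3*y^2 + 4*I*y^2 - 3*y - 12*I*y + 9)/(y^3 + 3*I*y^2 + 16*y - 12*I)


(1) = (h^2 - 11*h + 24)/(h^2 + 2*h - 35)
(2) = (j - 5)/(j^2 - 7*j + 6)
(3) = (n - 5)/(n - 1)
(4) = (g^3 + g^2*(-1 + 2*sqrt(2)) - 2*sqrt(2)*g)/(g^3 + g^2*(sqrt(2) + 4) + g*(3 + 4*sqrt(2)) + 3*sqrt(2))
(5) = (y^3 + y^2*(-3 + 4*I) + y*(-3 - 12*I) + 9)/(y^3 + 3*I*y^2 + 16*y - 12*I)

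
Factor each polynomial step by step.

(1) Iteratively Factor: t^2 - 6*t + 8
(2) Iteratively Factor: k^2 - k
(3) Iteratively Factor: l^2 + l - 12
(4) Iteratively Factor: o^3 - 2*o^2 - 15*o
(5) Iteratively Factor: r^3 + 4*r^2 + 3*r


(1) = (t - 2)*(t - 4)
(2) = (k - 1)*(k)
(3) = (l - 3)*(l + 4)
(4) = (o - 5)*(o^2 + 3*o) = o*(o - 5)*(o + 3)
(5) = (r + 3)*(r^2 + r) = r*(r + 3)*(r + 1)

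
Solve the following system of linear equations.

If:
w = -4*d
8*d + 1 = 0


Then:
d = -1/8
w = 1/2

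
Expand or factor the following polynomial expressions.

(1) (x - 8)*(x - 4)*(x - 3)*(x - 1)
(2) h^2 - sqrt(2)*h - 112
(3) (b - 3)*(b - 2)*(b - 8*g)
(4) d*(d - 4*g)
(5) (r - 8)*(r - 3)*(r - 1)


(1) = x^4 - 16*x^3 + 83*x^2 - 164*x + 96
(2) = (h - 8*sqrt(2))*(h + 7*sqrt(2))
(3) = b^3 - 8*b^2*g - 5*b^2 + 40*b*g + 6*b - 48*g
(4) = d^2 - 4*d*g
(5) = r^3 - 12*r^2 + 35*r - 24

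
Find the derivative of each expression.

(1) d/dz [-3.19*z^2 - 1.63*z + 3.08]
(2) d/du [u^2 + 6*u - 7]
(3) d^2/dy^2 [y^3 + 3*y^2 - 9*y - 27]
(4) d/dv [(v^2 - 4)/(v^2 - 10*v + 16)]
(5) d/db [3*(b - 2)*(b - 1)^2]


(1) = -6.38*z - 1.63
(2) = 2*u + 6
(3) = 6*y + 6
(4) = -10/(v^2 - 16*v + 64)
(5) = 3*(b - 1)*(3*b - 5)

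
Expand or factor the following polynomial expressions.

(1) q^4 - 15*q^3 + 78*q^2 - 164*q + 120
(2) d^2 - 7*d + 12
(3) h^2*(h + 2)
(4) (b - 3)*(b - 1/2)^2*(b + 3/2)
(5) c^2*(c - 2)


(1) = (q - 6)*(q - 5)*(q - 2)^2
(2) = (d - 4)*(d - 3)
(3) = h^3 + 2*h^2
(4) = b^4 - 5*b^3/2 - 11*b^2/4 + 33*b/8 - 9/8
(5) = c^3 - 2*c^2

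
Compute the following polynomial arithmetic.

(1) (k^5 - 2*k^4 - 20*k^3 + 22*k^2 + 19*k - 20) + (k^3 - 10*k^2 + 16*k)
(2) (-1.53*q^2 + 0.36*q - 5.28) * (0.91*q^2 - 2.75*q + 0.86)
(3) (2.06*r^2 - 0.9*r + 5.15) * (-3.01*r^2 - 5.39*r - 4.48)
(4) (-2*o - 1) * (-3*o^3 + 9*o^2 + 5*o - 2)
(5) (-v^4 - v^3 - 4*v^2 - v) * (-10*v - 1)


(1) = k^5 - 2*k^4 - 19*k^3 + 12*k^2 + 35*k - 20
(2) = -1.3923*q^4 + 4.5351*q^3 - 7.1106*q^2 + 14.8296*q - 4.5408
(3) = -6.2006*r^4 - 8.3944*r^3 - 19.8793*r^2 - 23.7265*r - 23.072
(4) = 6*o^4 - 15*o^3 - 19*o^2 - o + 2
(5) = 10*v^5 + 11*v^4 + 41*v^3 + 14*v^2 + v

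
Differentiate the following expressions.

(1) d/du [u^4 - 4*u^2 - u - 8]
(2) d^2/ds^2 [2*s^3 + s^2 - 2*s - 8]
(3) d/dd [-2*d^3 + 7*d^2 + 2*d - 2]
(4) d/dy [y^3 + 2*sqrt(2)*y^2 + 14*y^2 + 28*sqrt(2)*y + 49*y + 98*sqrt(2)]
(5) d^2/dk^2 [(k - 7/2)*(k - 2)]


(1) = 4*u^3 - 8*u - 1
(2) = 12*s + 2
(3) = -6*d^2 + 14*d + 2
(4) = 3*y^2 + 4*sqrt(2)*y + 28*y + 28*sqrt(2) + 49
(5) = 2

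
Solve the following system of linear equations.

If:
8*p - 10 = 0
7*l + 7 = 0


Then:
l = -1
p = 5/4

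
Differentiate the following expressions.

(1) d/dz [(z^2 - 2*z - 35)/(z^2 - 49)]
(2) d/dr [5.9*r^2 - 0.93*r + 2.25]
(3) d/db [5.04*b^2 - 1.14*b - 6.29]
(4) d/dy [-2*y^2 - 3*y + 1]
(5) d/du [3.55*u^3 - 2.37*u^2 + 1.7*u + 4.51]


(1) = 2/(z^2 + 14*z + 49)
(2) = 11.8*r - 0.93
(3) = 10.08*b - 1.14
(4) = -4*y - 3
(5) = 10.65*u^2 - 4.74*u + 1.7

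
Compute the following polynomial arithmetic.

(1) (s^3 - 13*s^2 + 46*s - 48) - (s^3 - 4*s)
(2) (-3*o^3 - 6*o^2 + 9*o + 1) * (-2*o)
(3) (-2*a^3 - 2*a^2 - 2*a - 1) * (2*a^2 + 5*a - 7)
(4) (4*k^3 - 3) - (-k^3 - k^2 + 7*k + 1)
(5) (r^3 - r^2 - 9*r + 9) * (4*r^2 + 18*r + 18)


(1) = -13*s^2 + 50*s - 48
(2) = 6*o^4 + 12*o^3 - 18*o^2 - 2*o
(3) = -4*a^5 - 14*a^4 + 2*a^2 + 9*a + 7
(4) = 5*k^3 + k^2 - 7*k - 4
(5) = 4*r^5 + 14*r^4 - 36*r^3 - 144*r^2 + 162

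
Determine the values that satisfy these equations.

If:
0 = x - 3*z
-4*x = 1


Then:
x = -1/4
z = -1/12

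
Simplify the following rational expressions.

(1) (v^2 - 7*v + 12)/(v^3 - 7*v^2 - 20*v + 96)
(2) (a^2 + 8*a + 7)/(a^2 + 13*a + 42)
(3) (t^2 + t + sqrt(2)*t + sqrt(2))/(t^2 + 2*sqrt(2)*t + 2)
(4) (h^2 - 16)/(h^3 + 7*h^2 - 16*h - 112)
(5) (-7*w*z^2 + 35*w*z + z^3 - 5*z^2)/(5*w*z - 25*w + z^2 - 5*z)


(1) = (v - 4)/(v^2 - 4*v - 32)
(2) = (a + 1)/(a + 6)
(3) = (t + 1)/(t + sqrt(2))
(4) = 1/(h + 7)
(5) = (-7*w*z + z^2)/(5*w + z)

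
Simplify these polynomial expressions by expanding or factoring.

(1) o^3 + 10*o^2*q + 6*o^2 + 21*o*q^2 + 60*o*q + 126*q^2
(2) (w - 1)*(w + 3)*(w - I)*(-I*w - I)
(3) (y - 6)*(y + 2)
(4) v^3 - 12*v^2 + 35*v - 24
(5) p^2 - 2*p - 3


(1) = (o + 6)*(o + 3*q)*(o + 7*q)
(2) = -I*w^4 - w^3 - 3*I*w^3 - 3*w^2 + I*w^2 + w + 3*I*w + 3
(3) = y^2 - 4*y - 12
(4) = (v - 8)*(v - 3)*(v - 1)
(5) = (p - 3)*(p + 1)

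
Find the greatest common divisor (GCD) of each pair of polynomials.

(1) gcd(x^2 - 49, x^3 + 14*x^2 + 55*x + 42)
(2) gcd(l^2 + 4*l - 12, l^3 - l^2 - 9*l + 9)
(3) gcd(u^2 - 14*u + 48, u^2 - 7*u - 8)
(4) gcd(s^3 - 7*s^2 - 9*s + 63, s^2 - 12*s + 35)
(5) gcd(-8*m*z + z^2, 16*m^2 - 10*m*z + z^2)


(1) = x + 7
(2) = 1
(3) = gcd((u - 8)*(u - 6), (u - 8)*(u + 1)) = u - 8
(4) = gcd((s - 7)*(s - 3)*(s + 3), (s - 7)*(s - 5)) = s - 7
(5) = -8*m + z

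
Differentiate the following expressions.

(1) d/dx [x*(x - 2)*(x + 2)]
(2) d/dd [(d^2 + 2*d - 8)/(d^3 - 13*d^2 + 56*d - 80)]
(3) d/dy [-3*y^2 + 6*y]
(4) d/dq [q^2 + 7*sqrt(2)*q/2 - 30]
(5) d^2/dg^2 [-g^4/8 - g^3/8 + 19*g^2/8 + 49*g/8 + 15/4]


(1) = 3*x^2 - 4
(2) = (-d^3 - 8*d^2 + 74*d - 72)/(d^5 - 22*d^4 + 193*d^3 - 844*d^2 + 1840*d - 1600)
(3) = 6 - 6*y
(4) = 2*q + 7*sqrt(2)/2
(5) = -3*g^2/2 - 3*g/4 + 19/4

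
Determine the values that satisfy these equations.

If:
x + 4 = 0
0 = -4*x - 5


Then:
No Solution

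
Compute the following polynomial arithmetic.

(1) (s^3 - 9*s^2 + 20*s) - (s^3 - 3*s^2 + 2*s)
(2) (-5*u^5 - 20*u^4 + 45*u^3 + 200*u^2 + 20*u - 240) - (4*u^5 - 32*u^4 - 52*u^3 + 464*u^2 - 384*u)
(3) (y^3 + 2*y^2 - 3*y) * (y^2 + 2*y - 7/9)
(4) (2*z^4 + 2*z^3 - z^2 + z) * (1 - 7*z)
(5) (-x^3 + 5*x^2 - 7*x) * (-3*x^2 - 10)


(1) = -6*s^2 + 18*s
(2) = -9*u^5 + 12*u^4 + 97*u^3 - 264*u^2 + 404*u - 240
(3) = y^5 + 4*y^4 + 2*y^3/9 - 68*y^2/9 + 7*y/3
(4) = -14*z^5 - 12*z^4 + 9*z^3 - 8*z^2 + z
(5) = 3*x^5 - 15*x^4 + 31*x^3 - 50*x^2 + 70*x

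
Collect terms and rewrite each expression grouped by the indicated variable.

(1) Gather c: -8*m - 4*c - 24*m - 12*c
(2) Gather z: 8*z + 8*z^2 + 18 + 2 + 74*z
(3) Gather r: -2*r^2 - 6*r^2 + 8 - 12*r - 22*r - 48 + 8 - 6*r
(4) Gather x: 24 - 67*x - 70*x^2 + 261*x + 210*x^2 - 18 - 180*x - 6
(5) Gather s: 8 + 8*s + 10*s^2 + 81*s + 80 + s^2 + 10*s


(1) = -16*c - 32*m
(2) = 8*z^2 + 82*z + 20
(3) = -8*r^2 - 40*r - 32
(4) = 140*x^2 + 14*x
(5) = 11*s^2 + 99*s + 88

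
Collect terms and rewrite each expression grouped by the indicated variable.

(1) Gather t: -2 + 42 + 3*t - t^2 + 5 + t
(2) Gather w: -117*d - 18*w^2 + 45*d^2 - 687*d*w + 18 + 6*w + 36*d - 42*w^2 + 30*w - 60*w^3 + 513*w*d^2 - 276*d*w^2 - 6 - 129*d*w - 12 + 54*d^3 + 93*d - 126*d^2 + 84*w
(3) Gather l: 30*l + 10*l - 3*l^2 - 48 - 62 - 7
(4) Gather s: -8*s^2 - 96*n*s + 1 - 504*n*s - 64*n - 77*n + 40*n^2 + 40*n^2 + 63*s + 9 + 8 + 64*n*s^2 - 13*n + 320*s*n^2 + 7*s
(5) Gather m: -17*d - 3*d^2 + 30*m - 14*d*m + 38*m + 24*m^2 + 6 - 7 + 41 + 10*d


(1) = -t^2 + 4*t + 45
(2) = 54*d^3 - 81*d^2 + 12*d - 60*w^3 + w^2*(-276*d - 60) + w*(513*d^2 - 816*d + 120)
(3) = -3*l^2 + 40*l - 117
(4) = 80*n^2 - 154*n + s^2*(64*n - 8) + s*(320*n^2 - 600*n + 70) + 18
(5) = -3*d^2 - 7*d + 24*m^2 + m*(68 - 14*d) + 40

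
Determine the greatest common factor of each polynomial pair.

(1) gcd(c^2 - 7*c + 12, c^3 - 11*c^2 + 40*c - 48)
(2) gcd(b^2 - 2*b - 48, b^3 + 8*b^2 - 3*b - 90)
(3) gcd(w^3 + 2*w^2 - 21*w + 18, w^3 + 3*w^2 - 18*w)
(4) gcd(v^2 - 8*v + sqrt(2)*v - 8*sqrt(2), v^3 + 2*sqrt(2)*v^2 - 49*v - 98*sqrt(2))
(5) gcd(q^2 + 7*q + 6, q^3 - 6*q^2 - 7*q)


(1) = gcd((c - 4)*(c - 3), (c - 4)^2*(c - 3)) = c^2 - 7*c + 12
(2) = gcd((b - 8)*(b + 6), (b - 3)*(b + 5)*(b + 6)) = b + 6
(3) = w^2 + 3*w - 18
(4) = 1
(5) = gcd((q + 1)*(q + 6), q*(q - 7)*(q + 1)) = q + 1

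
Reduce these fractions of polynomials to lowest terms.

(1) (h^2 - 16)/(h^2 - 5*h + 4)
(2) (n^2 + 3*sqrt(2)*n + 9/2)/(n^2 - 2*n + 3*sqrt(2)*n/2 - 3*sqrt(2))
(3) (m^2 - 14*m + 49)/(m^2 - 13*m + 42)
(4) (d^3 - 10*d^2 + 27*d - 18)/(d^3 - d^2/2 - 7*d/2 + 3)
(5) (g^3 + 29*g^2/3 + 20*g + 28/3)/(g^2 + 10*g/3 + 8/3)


(1) = (h + 4)/(h - 1)
(2) = (4*n + 6*sqrt(2))/(4*n - 8)
(3) = (m - 7)/(m - 6)
(4) = (2*d^2 - 18*d + 36)/(2*d^2 + d - 6)
(5) = (3*g^2 + 23*g + 14)/(3*g + 4)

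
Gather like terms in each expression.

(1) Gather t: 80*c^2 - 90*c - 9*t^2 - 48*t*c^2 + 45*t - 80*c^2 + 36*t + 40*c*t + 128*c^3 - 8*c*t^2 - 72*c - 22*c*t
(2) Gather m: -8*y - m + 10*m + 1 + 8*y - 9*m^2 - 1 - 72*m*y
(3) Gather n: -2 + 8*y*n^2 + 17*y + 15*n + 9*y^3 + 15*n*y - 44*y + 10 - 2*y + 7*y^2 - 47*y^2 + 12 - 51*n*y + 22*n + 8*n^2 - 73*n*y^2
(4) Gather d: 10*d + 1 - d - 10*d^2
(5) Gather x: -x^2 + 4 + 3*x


(1) = 128*c^3 - 162*c + t^2*(-8*c - 9) + t*(-48*c^2 + 18*c + 81)
(2) = -9*m^2 + m*(9 - 72*y)
(3) = n^2*(8*y + 8) + n*(-73*y^2 - 36*y + 37) + 9*y^3 - 40*y^2 - 29*y + 20
(4) = -10*d^2 + 9*d + 1
(5) = -x^2 + 3*x + 4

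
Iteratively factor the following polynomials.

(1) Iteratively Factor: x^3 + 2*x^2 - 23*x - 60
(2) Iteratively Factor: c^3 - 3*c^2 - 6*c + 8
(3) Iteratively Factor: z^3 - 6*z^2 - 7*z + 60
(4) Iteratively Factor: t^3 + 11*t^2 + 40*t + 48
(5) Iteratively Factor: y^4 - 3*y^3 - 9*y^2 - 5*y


(1) = (x + 3)*(x^2 - x - 20) = (x - 5)*(x + 3)*(x + 4)
(2) = (c + 2)*(c^2 - 5*c + 4) = (c - 1)*(c + 2)*(c - 4)
(3) = (z + 3)*(z^2 - 9*z + 20) = (z - 4)*(z + 3)*(z - 5)
(4) = (t + 4)*(t^2 + 7*t + 12) = (t + 3)*(t + 4)*(t + 4)
(5) = (y + 1)*(y^3 - 4*y^2 - 5*y) = (y - 5)*(y + 1)*(y^2 + y) = y*(y - 5)*(y + 1)*(y + 1)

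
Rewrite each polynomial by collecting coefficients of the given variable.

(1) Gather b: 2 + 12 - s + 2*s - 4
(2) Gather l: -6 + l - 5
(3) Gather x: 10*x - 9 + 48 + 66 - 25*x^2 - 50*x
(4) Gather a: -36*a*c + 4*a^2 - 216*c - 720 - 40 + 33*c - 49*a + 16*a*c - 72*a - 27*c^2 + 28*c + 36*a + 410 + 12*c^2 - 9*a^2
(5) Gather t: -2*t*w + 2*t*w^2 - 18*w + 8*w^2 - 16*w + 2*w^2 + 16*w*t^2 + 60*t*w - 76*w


(1) = s + 10
(2) = l - 11
(3) = -25*x^2 - 40*x + 105
(4) = -5*a^2 + a*(-20*c - 85) - 15*c^2 - 155*c - 350
(5) = 16*t^2*w + t*(2*w^2 + 58*w) + 10*w^2 - 110*w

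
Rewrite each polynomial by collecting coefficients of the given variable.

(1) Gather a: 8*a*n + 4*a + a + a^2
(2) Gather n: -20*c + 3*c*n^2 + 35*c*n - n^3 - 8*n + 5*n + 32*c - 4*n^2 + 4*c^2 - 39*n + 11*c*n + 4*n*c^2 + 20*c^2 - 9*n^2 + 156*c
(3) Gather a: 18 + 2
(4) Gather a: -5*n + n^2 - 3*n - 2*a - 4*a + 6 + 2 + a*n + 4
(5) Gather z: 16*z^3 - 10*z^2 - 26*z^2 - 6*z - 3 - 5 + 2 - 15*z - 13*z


(1) = a^2 + a*(8*n + 5)
(2) = 24*c^2 + 168*c - n^3 + n^2*(3*c - 13) + n*(4*c^2 + 46*c - 42)
(3) = 20
(4) = a*(n - 6) + n^2 - 8*n + 12
(5) = 16*z^3 - 36*z^2 - 34*z - 6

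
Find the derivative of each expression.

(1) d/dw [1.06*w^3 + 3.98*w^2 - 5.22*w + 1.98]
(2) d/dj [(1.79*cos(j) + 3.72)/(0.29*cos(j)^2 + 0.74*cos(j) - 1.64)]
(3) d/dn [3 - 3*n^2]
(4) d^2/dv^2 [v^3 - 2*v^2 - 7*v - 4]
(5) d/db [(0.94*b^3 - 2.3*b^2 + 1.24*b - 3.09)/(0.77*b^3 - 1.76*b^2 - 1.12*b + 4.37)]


(1) = 3.18*w^2 + 7.96*w - 5.22
(2) = (0.5191*cos(j)^2 + 2.1576*cos(j) + 5.6884)*sin(j)/(0.0841*cos(j)^4 + 0.4292*cos(j)^3 - 0.4036*cos(j)^2 - 2.4272*cos(j) + 2.6896)
(3) = -6*n
(4) = 6*v - 4
(5) = (0.1166*b^4 - 4.0152*b^3 + 24.2197*b^2 - 30.9788*b + 1.958)/(0.5929*b^6 - 2.7104*b^5 + 1.3728*b^4 + 10.6722*b^3 - 14.128*b^2 - 9.7888*b + 19.0969)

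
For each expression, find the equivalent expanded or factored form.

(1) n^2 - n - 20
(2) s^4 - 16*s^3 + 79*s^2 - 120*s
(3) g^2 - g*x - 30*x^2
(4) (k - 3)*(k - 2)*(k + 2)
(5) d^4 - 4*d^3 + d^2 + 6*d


(1) = (n - 5)*(n + 4)
(2) = s*(s - 8)*(s - 5)*(s - 3)
(3) = (g - 6*x)*(g + 5*x)
(4) = k^3 - 3*k^2 - 4*k + 12
(5) = d*(d - 3)*(d - 2)*(d + 1)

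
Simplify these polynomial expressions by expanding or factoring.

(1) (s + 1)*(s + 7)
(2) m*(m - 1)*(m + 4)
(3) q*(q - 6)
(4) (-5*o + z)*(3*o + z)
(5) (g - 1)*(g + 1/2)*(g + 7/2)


(1) = s^2 + 8*s + 7
(2) = m^3 + 3*m^2 - 4*m
(3) = q^2 - 6*q
(4) = -15*o^2 - 2*o*z + z^2
(5) = g^3 + 3*g^2 - 9*g/4 - 7/4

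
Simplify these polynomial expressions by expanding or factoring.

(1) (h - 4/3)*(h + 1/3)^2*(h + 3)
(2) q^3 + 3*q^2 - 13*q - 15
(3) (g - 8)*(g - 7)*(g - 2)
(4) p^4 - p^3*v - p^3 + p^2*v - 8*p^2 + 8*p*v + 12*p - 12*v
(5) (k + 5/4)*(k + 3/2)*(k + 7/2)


(1) = h^4 + 7*h^3/3 - 25*h^2/9 - 67*h/27 - 4/9
(2) = (q - 3)*(q + 1)*(q + 5)
(3) = g^3 - 17*g^2 + 86*g - 112
(4) = (p - 2)^2*(p + 3)*(p - v)
(5) = k^3 + 25*k^2/4 + 23*k/2 + 105/16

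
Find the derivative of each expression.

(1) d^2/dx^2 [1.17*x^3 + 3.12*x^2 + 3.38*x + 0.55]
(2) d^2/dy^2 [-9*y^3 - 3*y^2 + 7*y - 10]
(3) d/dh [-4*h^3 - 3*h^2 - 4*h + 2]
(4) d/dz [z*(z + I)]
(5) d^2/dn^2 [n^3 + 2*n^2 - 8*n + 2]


(1) = 7.02*x + 6.24
(2) = -54*y - 6
(3) = -12*h^2 - 6*h - 4
(4) = 2*z + I
(5) = 6*n + 4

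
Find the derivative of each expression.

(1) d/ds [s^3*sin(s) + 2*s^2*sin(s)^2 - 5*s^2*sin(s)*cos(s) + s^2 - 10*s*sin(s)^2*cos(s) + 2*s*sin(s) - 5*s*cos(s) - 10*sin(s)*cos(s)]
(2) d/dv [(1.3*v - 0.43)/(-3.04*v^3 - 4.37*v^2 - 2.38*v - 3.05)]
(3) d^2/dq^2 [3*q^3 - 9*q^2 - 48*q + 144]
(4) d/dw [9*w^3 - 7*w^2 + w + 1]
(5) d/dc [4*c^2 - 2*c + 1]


(1) = s^3*cos(s) + 3*s^2*sin(s) + 2*s^2*sin(2*s) - 5*s^2*cos(2*s) + 15*s*sin(s)/2 - 5*s*sin(2*s) - 15*s*sin(3*s)/2 + 2*s*cos(s) - 2*s*cos(2*s) + 4*s + 2*sin(s) - 15*cos(s)/2 - 10*cos(2*s) + 5*cos(3*s)/2
(2) = (7.904*v^3 + 1.7594*v^2 - 3.7582*v - 4.9884)/(9.2416*v^6 + 26.5696*v^5 + 33.5673*v^4 + 39.3452*v^3 + 32.3214*v^2 + 14.518*v + 9.3025)
(3) = 18*q - 18
(4) = 27*w^2 - 14*w + 1
(5) = 8*c - 2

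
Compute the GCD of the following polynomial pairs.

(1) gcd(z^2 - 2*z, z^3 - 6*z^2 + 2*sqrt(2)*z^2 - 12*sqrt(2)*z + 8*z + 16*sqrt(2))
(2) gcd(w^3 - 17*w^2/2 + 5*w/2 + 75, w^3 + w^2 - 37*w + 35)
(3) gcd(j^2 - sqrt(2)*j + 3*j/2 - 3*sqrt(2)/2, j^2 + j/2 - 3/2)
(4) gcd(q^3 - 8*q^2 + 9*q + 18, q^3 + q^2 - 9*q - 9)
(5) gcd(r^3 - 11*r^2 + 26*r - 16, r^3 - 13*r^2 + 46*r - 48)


(1) = z - 2
(2) = gcd((w - 6)*(w - 5)*(w + 5/2), (w - 5)*(w - 1)*(w + 7)) = w - 5
(3) = gcd((j + 3/2)*(j - sqrt(2)), (j - 1)*(j + 3/2)) = j + 3/2
(4) = q^2 - 2*q - 3
(5) = r^2 - 10*r + 16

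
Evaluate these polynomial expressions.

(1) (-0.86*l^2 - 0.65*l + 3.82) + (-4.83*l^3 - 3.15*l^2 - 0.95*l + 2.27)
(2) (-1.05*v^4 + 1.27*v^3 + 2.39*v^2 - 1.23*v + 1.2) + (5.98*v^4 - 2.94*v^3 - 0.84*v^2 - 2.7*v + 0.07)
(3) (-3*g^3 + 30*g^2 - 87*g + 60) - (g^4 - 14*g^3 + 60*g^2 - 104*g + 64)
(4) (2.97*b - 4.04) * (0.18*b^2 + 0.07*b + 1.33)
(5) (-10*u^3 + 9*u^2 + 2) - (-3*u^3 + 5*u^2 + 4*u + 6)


(1) = -4.83*l^3 - 4.01*l^2 - 1.6*l + 6.09
(2) = 4.93*v^4 - 1.67*v^3 + 1.55*v^2 - 3.93*v + 1.27
(3) = -g^4 + 11*g^3 - 30*g^2 + 17*g - 4
(4) = 0.5346*b^3 - 0.5193*b^2 + 3.6673*b - 5.3732
(5) = -7*u^3 + 4*u^2 - 4*u - 4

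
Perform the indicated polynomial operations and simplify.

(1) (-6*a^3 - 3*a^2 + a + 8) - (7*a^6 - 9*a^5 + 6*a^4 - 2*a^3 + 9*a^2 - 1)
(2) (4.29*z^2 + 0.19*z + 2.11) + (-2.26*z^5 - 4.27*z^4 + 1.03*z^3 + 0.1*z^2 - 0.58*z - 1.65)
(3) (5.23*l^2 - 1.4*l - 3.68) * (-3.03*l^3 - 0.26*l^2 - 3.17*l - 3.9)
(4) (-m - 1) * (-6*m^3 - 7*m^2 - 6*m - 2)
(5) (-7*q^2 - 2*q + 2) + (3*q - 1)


(1) = -7*a^6 + 9*a^5 - 6*a^4 - 4*a^3 - 12*a^2 + a + 9
(2) = -2.26*z^5 - 4.27*z^4 + 1.03*z^3 + 4.39*z^2 - 0.39*z + 0.46
(3) = -15.8469*l^5 + 2.8822*l^4 - 5.0647*l^3 - 15.0022*l^2 + 17.1256*l + 14.352
(4) = 6*m^4 + 13*m^3 + 13*m^2 + 8*m + 2
(5) = -7*q^2 + q + 1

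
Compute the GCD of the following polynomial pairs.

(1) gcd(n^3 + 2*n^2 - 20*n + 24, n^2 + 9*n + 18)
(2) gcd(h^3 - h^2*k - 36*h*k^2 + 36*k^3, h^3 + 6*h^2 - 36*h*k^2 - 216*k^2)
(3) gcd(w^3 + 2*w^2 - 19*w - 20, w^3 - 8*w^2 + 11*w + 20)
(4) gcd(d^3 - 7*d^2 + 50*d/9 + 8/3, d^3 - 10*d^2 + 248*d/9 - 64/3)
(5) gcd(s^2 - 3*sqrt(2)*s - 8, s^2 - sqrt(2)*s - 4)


(1) = gcd((n - 2)^2*(n + 6), (n + 3)*(n + 6)) = n + 6
(2) = h^2 - 36*k^2
(3) = gcd((w - 4)*(w + 1)*(w + 5), (w - 5)*(w - 4)*(w + 1)) = w^2 - 3*w - 4
(4) = gcd((d - 6)*(d - 4/3)*(d + 1/3), (d - 6)*(d - 8/3)*(d - 4/3)) = d^2 - 22*d/3 + 8
(5) = gcd((s - 4*sqrt(2))*(s + sqrt(2)), (s - 2*sqrt(2))*(s + sqrt(2))) = s + sqrt(2)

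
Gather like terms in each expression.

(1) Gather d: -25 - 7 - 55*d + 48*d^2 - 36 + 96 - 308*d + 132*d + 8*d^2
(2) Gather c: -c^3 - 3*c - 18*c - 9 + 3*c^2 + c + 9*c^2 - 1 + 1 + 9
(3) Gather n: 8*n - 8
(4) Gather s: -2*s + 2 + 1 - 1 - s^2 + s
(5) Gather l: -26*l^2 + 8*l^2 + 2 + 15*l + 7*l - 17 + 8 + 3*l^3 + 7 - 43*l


(1) = 56*d^2 - 231*d + 28
(2) = -c^3 + 12*c^2 - 20*c
(3) = 8*n - 8
(4) = -s^2 - s + 2
(5) = 3*l^3 - 18*l^2 - 21*l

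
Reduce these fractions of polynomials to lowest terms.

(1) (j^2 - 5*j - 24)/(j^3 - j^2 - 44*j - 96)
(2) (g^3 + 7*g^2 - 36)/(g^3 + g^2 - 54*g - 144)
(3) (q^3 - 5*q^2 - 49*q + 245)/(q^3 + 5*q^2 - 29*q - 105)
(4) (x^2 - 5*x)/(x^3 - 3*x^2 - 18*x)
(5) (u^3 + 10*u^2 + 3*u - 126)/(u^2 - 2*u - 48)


(1) = 1/(j + 4)
(2) = (g - 2)/(g - 8)
(3) = (q - 7)/(q + 3)
(4) = (x - 5)/(x^2 - 3*x - 18)
(5) = (u^2 + 4*u - 21)/(u - 8)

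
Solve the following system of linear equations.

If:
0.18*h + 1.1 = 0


Then:
h = -6.11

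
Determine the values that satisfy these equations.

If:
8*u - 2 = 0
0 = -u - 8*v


Then:
u = 1/4
v = -1/32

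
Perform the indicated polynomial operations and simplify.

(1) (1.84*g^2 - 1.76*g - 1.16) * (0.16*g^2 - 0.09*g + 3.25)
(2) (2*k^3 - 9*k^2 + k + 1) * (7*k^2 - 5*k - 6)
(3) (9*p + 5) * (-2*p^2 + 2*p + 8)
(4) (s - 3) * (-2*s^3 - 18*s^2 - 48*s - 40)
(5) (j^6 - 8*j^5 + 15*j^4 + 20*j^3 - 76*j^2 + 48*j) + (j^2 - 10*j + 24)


(1) = 0.2944*g^4 - 0.4472*g^3 + 5.9528*g^2 - 5.6156*g - 3.77
(2) = 14*k^5 - 73*k^4 + 40*k^3 + 56*k^2 - 11*k - 6
(3) = -18*p^3 + 8*p^2 + 82*p + 40
(4) = -2*s^4 - 12*s^3 + 6*s^2 + 104*s + 120
(5) = j^6 - 8*j^5 + 15*j^4 + 20*j^3 - 75*j^2 + 38*j + 24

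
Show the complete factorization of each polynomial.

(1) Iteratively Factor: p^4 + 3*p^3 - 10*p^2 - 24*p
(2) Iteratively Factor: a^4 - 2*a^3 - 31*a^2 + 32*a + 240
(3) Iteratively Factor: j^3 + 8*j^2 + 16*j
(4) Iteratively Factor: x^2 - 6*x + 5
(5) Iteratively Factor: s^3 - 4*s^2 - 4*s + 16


(1) = (p)*(p^3 + 3*p^2 - 10*p - 24) = p*(p + 4)*(p^2 - p - 6) = p*(p + 2)*(p + 4)*(p - 3)
(2) = (a + 4)*(a^3 - 6*a^2 - 7*a + 60) = (a - 4)*(a + 4)*(a^2 - 2*a - 15) = (a - 4)*(a + 3)*(a + 4)*(a - 5)
(3) = (j)*(j^2 + 8*j + 16) = j*(j + 4)*(j + 4)
(4) = (x - 5)*(x - 1)
(5) = (s - 2)*(s^2 - 2*s - 8) = (s - 4)*(s - 2)*(s + 2)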